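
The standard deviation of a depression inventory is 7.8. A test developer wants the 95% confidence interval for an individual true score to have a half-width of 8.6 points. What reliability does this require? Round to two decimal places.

0.68

SEM needed = half-width / z = 8.6/1.96 ≈ 4.3878
r = 1 − (SEM / SD)² = 1 − (4.3878 / 7.8)² ≈ 1 − 0.3164 ≈ 0.6836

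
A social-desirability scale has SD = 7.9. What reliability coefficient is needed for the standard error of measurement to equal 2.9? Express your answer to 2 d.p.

r = 1 − (SEM / SD)² = 1 − (2.90000 / 7.9)² ≈ 1 − 0.13475 ≈ 0.86525

0.87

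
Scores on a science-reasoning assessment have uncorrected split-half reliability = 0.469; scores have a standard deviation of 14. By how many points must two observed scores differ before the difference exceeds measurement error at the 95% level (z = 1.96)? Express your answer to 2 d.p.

23.33

Full-length reliability (Spearman-Brown) = 2(0.469)/(1+0.469) ≈ 0.6385
SEM = 14.0000 * √(1 − 0.6385) = 14.0000 * √0.3615 ≈ 14.0000 * 0.6012 ≈ 8.4171
Standard error of the difference = 8.4171·√2 ≈ 11.9036
Smallest detectable difference = 1.96*11.9036 ≈ 23.3311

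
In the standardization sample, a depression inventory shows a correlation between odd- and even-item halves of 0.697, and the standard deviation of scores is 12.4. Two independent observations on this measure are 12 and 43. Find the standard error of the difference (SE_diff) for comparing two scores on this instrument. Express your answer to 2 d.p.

7.41

Spearman-Brown: r = 2(0.697) / (1 + 0.697) = 1.394 / 1.697 ≈ 0.821
The standard error of measurement is 12.400×√(1 − 0.821) ≈ 12.400×0.423 ≈ 5.240.
SE_diff = √2 × SEM ≈ 7.410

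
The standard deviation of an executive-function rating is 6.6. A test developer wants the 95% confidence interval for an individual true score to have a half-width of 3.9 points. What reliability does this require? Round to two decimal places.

SEM needed = half-width / z = 3.9/1.96 ≈ 1.98980
Required reliability = 1 − (SEM/SD)² = 1 − 0.09089 ≈ 0.90911

0.91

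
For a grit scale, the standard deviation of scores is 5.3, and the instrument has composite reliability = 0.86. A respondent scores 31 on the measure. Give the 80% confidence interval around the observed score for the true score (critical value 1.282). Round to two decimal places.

SEM = 5.3000 × √(1 − 0.8600) = 5.3000 × √0.1400 ≈ 5.3000 × 0.3742 ≈ 1.9831
1.282 × SEM ≈ 2.5423
80% CI: 31 ± 2.5423 = [28.4577, 33.5423]

[28.46, 33.54]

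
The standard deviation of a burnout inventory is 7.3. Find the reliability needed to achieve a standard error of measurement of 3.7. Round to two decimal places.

0.74

r = 1 − (SEM / SD)² = 1 − (3.700 / 7.3)² ≈ 1 − 0.257 ≈ 0.743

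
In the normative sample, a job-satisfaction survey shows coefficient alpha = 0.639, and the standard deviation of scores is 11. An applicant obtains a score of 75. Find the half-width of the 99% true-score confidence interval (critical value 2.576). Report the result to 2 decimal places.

17.03

The standard error of measurement is 11.000×√(1 − 0.639) ≈ 11.000×0.601 ≈ 6.609.
2.576 × SEM ≈ 17.025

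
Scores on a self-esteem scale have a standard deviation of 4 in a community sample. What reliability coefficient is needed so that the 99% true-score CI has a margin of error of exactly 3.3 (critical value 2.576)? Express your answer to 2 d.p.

0.90

Required SEM = 3.3 / 2.576 ≈ 1.28106
r = 1 − (1.28106/4)² ≈ 1 − 0.10257 ≈ 0.89743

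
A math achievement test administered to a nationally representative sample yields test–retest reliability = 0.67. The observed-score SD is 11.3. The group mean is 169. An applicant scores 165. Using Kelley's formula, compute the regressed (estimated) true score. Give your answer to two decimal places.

166.32

Estimated true score = 0.6700*165 + (1 − 0.6700)*169 ≃ 166.3200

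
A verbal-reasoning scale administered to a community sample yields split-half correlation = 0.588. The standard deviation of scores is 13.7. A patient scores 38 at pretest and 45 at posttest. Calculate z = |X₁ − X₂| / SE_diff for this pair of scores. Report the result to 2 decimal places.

0.71

Spearman-Brown: r = 2(0.588) / (1 + 0.588) = 1.1760 / 1.5880 ≈ 0.7406
SEM = 13.7000*√(1 − 0.7406) ≈ 6.9782
SE_diff = √2 * SEM ≈ 9.8687
z = 7 / 9.8687 ≈ 0.7093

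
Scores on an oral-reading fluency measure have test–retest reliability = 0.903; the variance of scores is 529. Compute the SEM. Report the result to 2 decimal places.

7.16

SD = √529 = 23.0000
SEM = 23.0000 * √(1 − 0.9030) = 23.0000 * √0.0970 ≃ 23.0000 * 0.3114 ≃ 7.1633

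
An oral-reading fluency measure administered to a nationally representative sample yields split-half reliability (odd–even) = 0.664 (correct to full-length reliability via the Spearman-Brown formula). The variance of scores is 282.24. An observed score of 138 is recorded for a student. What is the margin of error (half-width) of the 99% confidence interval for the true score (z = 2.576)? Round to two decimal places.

SD = √282.24 = 16.80000
Spearman-Brown: r = 2(0.664) / (1 + 0.664) = 1.32800 / 1.66400 ≈ 0.79808
SEM = 16.80000 * √(1 − 0.79808) = 16.80000 * √0.20192 ≈ 16.80000 * 0.44936 ≈ 7.54922
Half-width = 2.576*7.54922 ≈ 19.44680

19.45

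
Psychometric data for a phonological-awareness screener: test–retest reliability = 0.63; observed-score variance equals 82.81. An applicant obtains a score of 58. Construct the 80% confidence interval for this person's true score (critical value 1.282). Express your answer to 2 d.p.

[50.90, 65.10]

SD = √82.81 = 9.10000
SEM = 9.10000×√(1 − 0.63000) ≃ 5.53531
Half-width = 1.282×5.53531 ≃ 7.09627
80% CI: 58 ± 7.09627 = [50.90373, 65.09627]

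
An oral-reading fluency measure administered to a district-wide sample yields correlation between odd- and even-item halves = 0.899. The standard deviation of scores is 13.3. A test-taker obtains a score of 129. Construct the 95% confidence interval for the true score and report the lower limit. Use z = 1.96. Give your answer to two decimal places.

Full-length reliability (Spearman-Brown) = 2(0.899)/(1+0.899) ≈ 0.9468
SEM = 13.3000 · √(1 − 0.9468) = 13.3000 · √0.0532 ≈ 13.3000 · 0.2306 ≈ 3.0673
Margin = 1.96 · 3.0673 ≈ 6.0118
Lower limit = 129 − 6.0118 ≈ 122.9882

122.99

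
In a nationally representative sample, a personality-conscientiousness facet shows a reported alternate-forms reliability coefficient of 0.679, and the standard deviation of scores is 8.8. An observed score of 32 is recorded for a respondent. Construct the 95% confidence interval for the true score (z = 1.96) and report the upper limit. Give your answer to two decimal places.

The standard error of measurement is 8.8000·√(1 − 0.6790) ≈ 8.8000·0.5666 ≈ 4.9858.
Margin = 1.96 · 4.9858 ≈ 9.7722
Upper limit = 32 + 9.7722 ≈ 41.7722

41.77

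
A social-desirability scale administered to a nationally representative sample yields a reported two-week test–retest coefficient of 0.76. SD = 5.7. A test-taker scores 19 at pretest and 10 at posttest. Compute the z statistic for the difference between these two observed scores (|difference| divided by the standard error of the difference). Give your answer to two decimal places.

SEM = 5.700 × √(1 − 0.760) = 5.700 × √0.240 ≃ 5.700 × 0.490 ≃ 2.792
SE_diff = √2 × SEM ≃ 3.949
z = |19 − 10| / 3.949 = 9 / 3.949 ≃ 2.279

2.28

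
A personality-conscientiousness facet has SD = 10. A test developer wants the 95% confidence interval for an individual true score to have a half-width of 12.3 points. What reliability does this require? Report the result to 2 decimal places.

0.61

Required SEM = 12.3 / 1.96 ≈ 6.2755
r = 1 − (6.2755/10)² ≈ 1 − 0.3938 ≈ 0.6062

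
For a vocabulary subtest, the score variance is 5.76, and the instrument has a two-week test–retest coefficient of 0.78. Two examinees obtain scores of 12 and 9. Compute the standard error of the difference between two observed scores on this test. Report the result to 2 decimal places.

1.59

σ = 5.76^(1/2) = 2.4000
The standard error of measurement is 2.4000*√(1 − 0.7800) ≈ 2.4000*0.4690 ≈ 1.1257.
Standard error of the difference = 1.1257·√2 ≈ 1.5920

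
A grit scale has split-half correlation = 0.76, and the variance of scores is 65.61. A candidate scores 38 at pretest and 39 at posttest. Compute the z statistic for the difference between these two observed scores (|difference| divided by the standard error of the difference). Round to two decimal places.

SD = √65.61 ≈ 8.10000
Full-length reliability (Spearman-Brown) = 2(0.76)/(1+0.76) ≈ 0.86364
SEM = 8.10000·√(1 − 0.86364) ≈ 2.99112
SE_diff = √2 · SEM ≈ 4.23009
z = 1 / 4.23009 ≈ 0.23640

0.24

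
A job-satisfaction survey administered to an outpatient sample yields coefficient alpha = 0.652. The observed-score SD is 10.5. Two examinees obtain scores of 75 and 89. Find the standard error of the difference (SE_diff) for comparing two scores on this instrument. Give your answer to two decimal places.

8.76

SEM = 10.50000×√(1 − 0.65200) ≈ 6.19411
Standard error of the difference = 6.19411·√2 ≈ 8.75979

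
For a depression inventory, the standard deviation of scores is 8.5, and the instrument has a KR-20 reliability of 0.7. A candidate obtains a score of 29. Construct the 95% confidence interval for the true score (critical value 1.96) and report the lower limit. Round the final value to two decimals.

The standard error of measurement is 8.5000×√(1 − 0.7000) ≈ 8.5000×0.5477 ≈ 4.6556.
1.96 × SEM ≈ 9.1251
Lower limit = 29 − 9.1251 ≈ 19.8749

19.87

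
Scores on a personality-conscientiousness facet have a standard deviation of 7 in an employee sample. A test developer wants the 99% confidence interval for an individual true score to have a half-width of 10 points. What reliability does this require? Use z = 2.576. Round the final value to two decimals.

0.69

SEM needed = half-width / z = 10/2.576 ≃ 3.88199
Required reliability = 1 − (SEM/SD)² = 1 − 0.30755 ≃ 0.69245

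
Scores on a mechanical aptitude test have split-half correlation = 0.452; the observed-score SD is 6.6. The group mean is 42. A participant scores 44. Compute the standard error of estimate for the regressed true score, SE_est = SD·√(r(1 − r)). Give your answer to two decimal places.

3.20

r_full = 2·0.452 / (1 + 0.452) ≈ 0.6226
SE_est = 6.6000·√[r(1 − r)] ≈ 3.1993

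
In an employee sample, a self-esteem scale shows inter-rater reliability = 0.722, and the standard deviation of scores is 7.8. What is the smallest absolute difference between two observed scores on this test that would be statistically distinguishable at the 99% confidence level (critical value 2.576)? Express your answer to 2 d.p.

14.98

SEM = 7.8000 × √(1 − 0.7220) = 7.8000 × √0.2780 ≃ 7.8000 × 0.5273 ≃ 4.1126
SE_diff = SEM × √2 ≃ 4.1126 × 1.4142 ≃ 5.8161
Smallest detectable difference = 2.576×5.8161 ≃ 14.9823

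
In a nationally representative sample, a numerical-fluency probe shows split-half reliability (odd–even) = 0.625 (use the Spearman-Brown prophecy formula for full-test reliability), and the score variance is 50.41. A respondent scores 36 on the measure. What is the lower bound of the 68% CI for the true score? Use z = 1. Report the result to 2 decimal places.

SD = √50.41 ≃ 7.10000
Full-length reliability (Spearman-Brown) = 2(0.625)/(1+0.625) ≃ 0.76923
SEM = 7.10000×√(1 − 0.76923) ≃ 3.41073
Half-width = 1×3.41073 ≃ 3.41073
Lower bound: 36 − 3.41073 = 32.58927

32.59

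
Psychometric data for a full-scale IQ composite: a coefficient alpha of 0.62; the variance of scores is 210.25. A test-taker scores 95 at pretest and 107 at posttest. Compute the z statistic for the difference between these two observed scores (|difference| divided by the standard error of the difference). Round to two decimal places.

0.95

SD = √210.25 ≃ 14.500
The standard error of measurement is 14.500*√(1 − 0.620) ≃ 14.500*0.616 ≃ 8.938.
SE_diff = SEM * √2 ≃ 8.938 * 1.414 ≃ 12.641
z = |95 − 107| / 12.641 = 12 / 12.641 ≃ 0.949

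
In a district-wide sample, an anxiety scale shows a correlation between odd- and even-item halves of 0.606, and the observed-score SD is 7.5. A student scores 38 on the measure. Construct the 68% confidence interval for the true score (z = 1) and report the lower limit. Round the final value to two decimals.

r_full = 2·0.606 / (1 + 0.606) ≃ 0.7547
SEM = 7.5000 × √(1 − 0.7547) = 7.5000 × √0.2453 ≃ 7.5000 × 0.4953 ≃ 3.7148
Margin = 1 × 3.7148 ≃ 3.7148
Lower bound: 38 − 3.7148 = 34.2852

34.29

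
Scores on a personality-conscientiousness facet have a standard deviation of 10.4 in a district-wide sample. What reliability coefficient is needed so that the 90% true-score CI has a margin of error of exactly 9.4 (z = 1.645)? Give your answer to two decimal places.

0.70

SEM needed = half-width / z = 9.4/1.645 ≈ 5.7143
r = 1 − (SEM / SD)² = 1 − (5.7143 / 10.4)² ≈ 1 − 0.3019 ≈ 0.6981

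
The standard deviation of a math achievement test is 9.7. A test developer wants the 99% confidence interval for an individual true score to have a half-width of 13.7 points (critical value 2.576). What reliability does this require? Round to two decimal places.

Required SEM = 13.7 / 2.576 ≈ 5.3183
r = 1 − (5.3183/9.7)² ≈ 1 − 0.3006 ≈ 0.6994

0.70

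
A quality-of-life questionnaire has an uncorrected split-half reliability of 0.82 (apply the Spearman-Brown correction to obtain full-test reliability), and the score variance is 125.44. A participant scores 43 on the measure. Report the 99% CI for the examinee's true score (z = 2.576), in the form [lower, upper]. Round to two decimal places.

[33.93, 52.07]

σ = 125.44^(1/2) = 11.2000
r_full = 2·0.82 / (1 + 0.82) ≈ 0.9011
The standard error of measurement is 11.2000×√(1 − 0.9011) ≈ 11.2000×0.3145 ≈ 3.5222.
Half-width = 2.576×3.5222 ≈ 9.0733
CI = 43 ± 9.0733 → [33.9267, 52.0733]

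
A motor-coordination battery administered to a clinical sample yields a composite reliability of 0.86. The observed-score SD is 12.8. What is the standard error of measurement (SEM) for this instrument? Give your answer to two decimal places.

The standard error of measurement is 12.8000*√(1 − 0.8600) ≈ 12.8000*0.3742 ≈ 4.7893.

4.79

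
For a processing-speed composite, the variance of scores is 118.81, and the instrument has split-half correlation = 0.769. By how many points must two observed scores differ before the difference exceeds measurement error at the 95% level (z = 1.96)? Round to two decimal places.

SD = √118.81 = 10.90000
r_full = 2·0.769 / (1 + 0.769) ≈ 0.86942
SEM = 10.90000×√(1 − 0.86942) ≈ 3.93884
Standard error of the difference = 3.93884·√2 ≈ 5.57036
Smallest detectable difference = 1.96×5.57036 ≈ 10.91791

10.92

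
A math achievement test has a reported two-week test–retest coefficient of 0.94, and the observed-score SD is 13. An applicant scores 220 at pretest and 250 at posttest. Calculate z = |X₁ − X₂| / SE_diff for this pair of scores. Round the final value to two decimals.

6.66

SEM = 13.00000 * √(1 − 0.94000) = 13.00000 * √0.06000 ≈ 13.00000 * 0.24495 ≈ 3.18434
SE_diff = √2 * SEM ≈ 4.50333
z = 30 / 4.50333 ≈ 6.66173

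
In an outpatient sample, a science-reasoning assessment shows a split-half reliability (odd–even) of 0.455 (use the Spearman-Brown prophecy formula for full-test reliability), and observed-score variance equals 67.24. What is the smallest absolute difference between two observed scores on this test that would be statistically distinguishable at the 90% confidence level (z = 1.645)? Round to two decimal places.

11.68

σ = 67.24^(1/2) = 8.200
r_full = 2·0.455 / (1 + 0.455) ≈ 0.625
SEM = 8.200 * √(1 − 0.625) = 8.200 * √0.375 ≈ 8.200 * 0.612 ≈ 5.019
SE_diff = √2 * SEM ≈ 7.097
Minimum reliable difference = 1.645 * SE_diff ≈ 1.645 * 7.097 ≈ 11.675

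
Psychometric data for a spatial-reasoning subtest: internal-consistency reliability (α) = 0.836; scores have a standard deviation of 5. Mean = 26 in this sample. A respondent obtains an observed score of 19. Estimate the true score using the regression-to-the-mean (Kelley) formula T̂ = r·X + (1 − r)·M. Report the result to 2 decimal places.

20.15

T̂ = 0.836(19) + 0.164(26) ≈ 20.148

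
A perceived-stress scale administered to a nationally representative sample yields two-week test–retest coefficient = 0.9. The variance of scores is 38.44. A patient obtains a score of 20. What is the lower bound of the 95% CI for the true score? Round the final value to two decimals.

σ = 38.44^(1/2) = 6.200
The standard error of measurement is 6.200×√(1 − 0.900) ≈ 6.200×0.316 ≈ 1.961.
Margin = 1.96 × 1.961 ≈ 3.843
Lower bound: 20 − 3.843 = 16.157

16.16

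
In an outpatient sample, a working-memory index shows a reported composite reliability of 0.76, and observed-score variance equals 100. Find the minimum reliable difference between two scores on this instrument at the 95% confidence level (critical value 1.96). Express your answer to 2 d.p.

SD = √100 ≈ 10.0000
SEM = 10.0000 * √(1 − 0.7600) = 10.0000 * √0.2400 ≈ 10.0000 * 0.4899 ≈ 4.8990
Standard error of the difference = 4.8990·√2 ≈ 6.9282
Smallest detectable difference = 1.96*6.9282 ≈ 13.5793

13.58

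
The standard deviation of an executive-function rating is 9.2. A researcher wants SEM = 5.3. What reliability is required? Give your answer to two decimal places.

r = 1 − (5.3000/9.2)² ≈ 1 − 0.3319 ≈ 0.6681

0.67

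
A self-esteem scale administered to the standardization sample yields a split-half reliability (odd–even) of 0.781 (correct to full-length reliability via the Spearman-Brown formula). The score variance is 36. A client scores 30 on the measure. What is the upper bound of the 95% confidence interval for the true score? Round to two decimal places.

34.12

SD = √36 = 6.000
Full-length reliability (Spearman-Brown) = 2(0.781)/(1+0.781) ≃ 0.877
SEM = 6.000·√(1 − 0.877) ≃ 2.104
Half-width = 1.96·2.104 ≃ 4.124
Upper bound: 30 + 4.124 = 34.124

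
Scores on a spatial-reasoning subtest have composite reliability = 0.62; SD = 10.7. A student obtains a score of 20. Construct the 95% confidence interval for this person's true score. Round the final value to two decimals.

SEM = 10.70000 × √(1 − 0.62000) = 10.70000 × √0.38000 ≃ 10.70000 × 0.61644 ≃ 6.59592
Margin = 1.96 × 6.59592 ≃ 12.92801
CI = 20 ± 12.92801 → [7.07199, 32.92801]

[7.07, 32.93]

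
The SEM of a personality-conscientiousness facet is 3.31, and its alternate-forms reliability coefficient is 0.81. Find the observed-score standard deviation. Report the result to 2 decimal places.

σ = SEM·(1 − r)^(−1/2) ≃ 3.31·2.29416 ≃ 7.59366

7.59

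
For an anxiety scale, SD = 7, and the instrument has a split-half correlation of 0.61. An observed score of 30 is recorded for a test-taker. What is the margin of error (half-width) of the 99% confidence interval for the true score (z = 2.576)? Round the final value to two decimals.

8.87

Spearman-Brown: r = 2(0.61) / (1 + 0.61) = 1.2200 / 1.6100 ≈ 0.7578
SEM = 7.0000 · √(1 − 0.7578) = 7.0000 · √0.2422 ≈ 7.0000 · 0.4922 ≈ 3.4452
Margin = 2.576 · 3.4452 ≈ 8.8749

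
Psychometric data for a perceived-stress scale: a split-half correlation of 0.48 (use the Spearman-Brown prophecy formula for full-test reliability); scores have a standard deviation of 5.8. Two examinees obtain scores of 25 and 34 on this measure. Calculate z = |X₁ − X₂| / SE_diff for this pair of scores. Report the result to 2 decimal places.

Full-length reliability (Spearman-Brown) = 2(0.48)/(1+0.48) ≈ 0.6486
SEM = 5.8000·√(1 − 0.6486) ≈ 3.4379
SE_diff = SEM · √2 ≈ 3.4379 · 1.4142 ≈ 4.8620
z = 9 / 4.8620 ≈ 1.8511

1.85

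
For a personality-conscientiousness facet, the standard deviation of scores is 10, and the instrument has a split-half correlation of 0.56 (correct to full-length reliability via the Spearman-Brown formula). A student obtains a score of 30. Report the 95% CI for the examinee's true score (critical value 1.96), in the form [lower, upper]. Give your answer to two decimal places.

r_full = 2·0.56 / (1 + 0.56) ≃ 0.71795
SEM = 10.00000 × √(1 − 0.71795) = 10.00000 × √0.28205 ≃ 10.00000 × 0.53109 ≃ 5.31085
Half-width = 1.96×5.31085 ≃ 10.40927
95% CI: 30 ± 10.40927 = [19.59073, 40.40927]

[19.59, 40.41]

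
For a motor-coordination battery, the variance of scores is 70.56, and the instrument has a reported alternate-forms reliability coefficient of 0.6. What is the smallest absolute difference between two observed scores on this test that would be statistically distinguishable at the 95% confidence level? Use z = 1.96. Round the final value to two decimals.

14.73

SD = √70.56 ≈ 8.4000
SEM = 8.4000 × √(1 − 0.6000) = 8.4000 × √0.4000 ≈ 8.4000 × 0.6325 ≈ 5.3126
Standard error of the difference = 5.3126·√2 ≈ 7.5132
Smallest detectable difference = 1.96×7.5132 ≈ 14.7258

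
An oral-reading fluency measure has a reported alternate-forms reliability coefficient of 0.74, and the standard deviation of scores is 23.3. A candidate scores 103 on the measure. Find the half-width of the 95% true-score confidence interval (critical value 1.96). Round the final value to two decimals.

23.29

The standard error of measurement is 23.3000×√(1 − 0.7400) ≈ 23.3000×0.5099 ≈ 11.8807.
Margin = 1.96 × 11.8807 ≈ 23.2862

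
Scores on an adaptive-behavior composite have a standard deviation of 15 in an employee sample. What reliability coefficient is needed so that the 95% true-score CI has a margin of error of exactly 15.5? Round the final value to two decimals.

Required SEM = 15.5 / 1.96 ≈ 7.90816
r = 1 − (SEM / SD)² = 1 − (7.90816 / 15)² ≈ 1 − 0.27795 ≈ 0.72205

0.72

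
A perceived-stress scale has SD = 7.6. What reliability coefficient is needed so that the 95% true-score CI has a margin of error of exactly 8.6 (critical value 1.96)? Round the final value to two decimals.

SEM needed = half-width / z = 8.6/1.96 ≈ 4.38776
Required reliability = 1 − (SEM/SD)² = 1 − 0.33332 ≈ 0.66668

0.67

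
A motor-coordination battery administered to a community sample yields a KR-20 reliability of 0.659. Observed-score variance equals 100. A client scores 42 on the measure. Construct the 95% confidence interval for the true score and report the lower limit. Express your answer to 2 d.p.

SD = √100 ≈ 10.0000
SEM = 10.0000 × √(1 − 0.6590) = 10.0000 × √0.3410 ≈ 10.0000 × 0.5840 ≈ 5.8395
Margin = 1.96 × 5.8395 ≈ 11.4455
Lower bound: 42 − 11.4455 = 30.5545

30.55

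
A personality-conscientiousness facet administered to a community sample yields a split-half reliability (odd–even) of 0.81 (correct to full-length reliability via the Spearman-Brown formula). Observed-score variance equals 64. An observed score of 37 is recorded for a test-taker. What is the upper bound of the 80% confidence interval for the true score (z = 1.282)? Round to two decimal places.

SD = √64 ≈ 8.000
Spearman-Brown: r = 2(0.81) / (1 + 0.81) = 1.620 / 1.810 ≈ 0.895
SEM = 8.000 * √(1 − 0.895) = 8.000 * √0.105 ≈ 8.000 * 0.324 ≈ 2.592
Margin = 1.282 * 2.592 ≈ 3.323
Upper bound: 37 + 3.323 = 40.323

40.32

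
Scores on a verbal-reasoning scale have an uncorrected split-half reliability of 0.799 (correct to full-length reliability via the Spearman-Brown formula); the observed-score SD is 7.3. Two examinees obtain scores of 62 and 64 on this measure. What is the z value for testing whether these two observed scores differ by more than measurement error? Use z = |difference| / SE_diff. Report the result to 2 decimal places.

Spearman-Brown: r = 2(0.799) / (1 + 0.799) = 1.5980 / 1.7990 ≈ 0.8883
The standard error of measurement is 7.3000×√(1 − 0.8883) ≈ 7.3000×0.3343 ≈ 2.4401.
SE_diff = SEM × √2 ≈ 2.4401 × 1.4142 ≈ 3.4508
z = 2 / 3.4508 ≈ 0.5796

0.58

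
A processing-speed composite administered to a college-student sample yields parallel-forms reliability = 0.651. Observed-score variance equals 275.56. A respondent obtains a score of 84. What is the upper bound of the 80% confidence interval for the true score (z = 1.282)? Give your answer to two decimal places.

SD = √275.56 = 16.6000
SEM = 16.6000*√(1 − 0.6510) ≈ 9.8067
Half-width = 1.282*9.8067 ≈ 12.5721
Upper limit = 84 + 12.5721 ≈ 96.5721

96.57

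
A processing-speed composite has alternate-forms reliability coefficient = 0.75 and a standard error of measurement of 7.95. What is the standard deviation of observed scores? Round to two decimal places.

15.90

SD = 7.95 / √(1 − 0.75) ≃ 15.9000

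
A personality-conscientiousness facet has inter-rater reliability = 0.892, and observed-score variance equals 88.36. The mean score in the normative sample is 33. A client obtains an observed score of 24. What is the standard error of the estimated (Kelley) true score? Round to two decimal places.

2.92

SD = √88.36 = 9.400
SE_est = 9.400·√[r(1 − r)] ≃ 2.918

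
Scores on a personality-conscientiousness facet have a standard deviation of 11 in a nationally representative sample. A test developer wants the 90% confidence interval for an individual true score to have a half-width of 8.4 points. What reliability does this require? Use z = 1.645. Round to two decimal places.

Required SEM = 8.4 / 1.645 ≈ 5.1064
r = 1 − (5.1064/11)² ≈ 1 − 0.2155 ≈ 0.7845

0.78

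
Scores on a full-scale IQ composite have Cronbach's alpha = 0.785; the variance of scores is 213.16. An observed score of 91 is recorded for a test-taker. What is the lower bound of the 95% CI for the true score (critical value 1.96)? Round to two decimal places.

σ = 213.16^(1/2) = 14.600
SEM = 14.600*√(1 − 0.785) ≃ 6.770
Half-width = 1.96*6.770 ≃ 13.269
Lower bound: 91 − 13.269 = 77.731

77.73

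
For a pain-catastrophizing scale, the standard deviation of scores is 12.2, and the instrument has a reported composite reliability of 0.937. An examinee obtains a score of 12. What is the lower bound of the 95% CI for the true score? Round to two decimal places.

6.00

The standard error of measurement is 12.200*√(1 − 0.937) ≃ 12.200*0.251 ≃ 3.062.
Margin = 1.96 * 3.062 ≃ 6.002
Lower bound: 12 − 6.002 = 5.998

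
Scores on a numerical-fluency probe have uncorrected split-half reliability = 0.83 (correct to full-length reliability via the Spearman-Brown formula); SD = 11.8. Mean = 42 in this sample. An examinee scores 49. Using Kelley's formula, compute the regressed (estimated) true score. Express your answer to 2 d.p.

48.35

Spearman-Brown: r = 2(0.83) / (1 + 0.83) = 1.6600 / 1.8300 ≃ 0.9071
Estimated true score = 0.9071×49 + (1 − 0.9071)×42 ≃ 48.3497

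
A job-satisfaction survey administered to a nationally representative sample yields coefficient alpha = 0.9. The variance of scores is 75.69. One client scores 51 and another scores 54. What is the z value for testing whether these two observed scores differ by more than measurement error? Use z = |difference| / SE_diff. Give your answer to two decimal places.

SD = √75.69 ≈ 8.7000
The standard error of measurement is 8.7000*√(1 − 0.9000) ≈ 8.7000*0.3162 ≈ 2.7512.
SE_diff = SEM * √2 ≈ 2.7512 * 1.4142 ≈ 3.8908
z = |51 − 54| / 3.8908 = 3 / 3.8908 ≈ 0.7711

0.77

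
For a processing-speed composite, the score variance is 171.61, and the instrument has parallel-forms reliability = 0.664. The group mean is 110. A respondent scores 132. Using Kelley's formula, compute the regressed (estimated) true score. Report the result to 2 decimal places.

124.61

Estimated true score = 0.664·132 + (1 − 0.664)·110 ≈ 124.608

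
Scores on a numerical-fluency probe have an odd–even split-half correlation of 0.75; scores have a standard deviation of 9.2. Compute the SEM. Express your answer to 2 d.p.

r_full = 2·0.75 / (1 + 0.75) ≈ 0.85714
The standard error of measurement is 9.20000×√(1 − 0.85714) ≈ 9.20000×0.37796 ≈ 3.47727.

3.48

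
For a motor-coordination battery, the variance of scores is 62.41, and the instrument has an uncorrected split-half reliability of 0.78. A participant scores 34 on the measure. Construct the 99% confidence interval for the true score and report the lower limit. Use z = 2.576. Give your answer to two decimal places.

SD = √62.41 ≈ 7.900
Spearman-Brown: r = 2(0.78) / (1 + 0.78) = 1.560 / 1.780 ≈ 0.876
SEM = 7.900 * √(1 − 0.876) = 7.900 * √0.124 ≈ 7.900 * 0.352 ≈ 2.777
Margin = 2.576 * 2.777 ≈ 7.154
Lower bound: 34 − 7.154 = 26.846

26.85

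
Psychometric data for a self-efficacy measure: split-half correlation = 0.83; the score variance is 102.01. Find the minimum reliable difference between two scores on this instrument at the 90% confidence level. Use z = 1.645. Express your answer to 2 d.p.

7.16

SD = √102.01 = 10.10000
Full-length reliability (Spearman-Brown) = 2(0.83)/(1+0.83) ≈ 0.90710
SEM = 10.10000 · √(1 − 0.90710) = 10.10000 · √0.09290 ≈ 10.10000 · 0.30479 ≈ 3.07837
SE_diff = √2 · SEM ≈ 4.35347
Smallest detectable difference = 1.645·4.35347 ≈ 7.16145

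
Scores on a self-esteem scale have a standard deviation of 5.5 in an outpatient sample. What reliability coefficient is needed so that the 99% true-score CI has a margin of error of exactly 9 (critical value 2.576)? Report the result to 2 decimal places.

SEM needed = half-width / z = 9/2.576 ≈ 3.494
r = 1 − (SEM / SD)² = 1 − (3.494 / 5.5)² ≈ 1 − 0.404 ≈ 0.596

0.60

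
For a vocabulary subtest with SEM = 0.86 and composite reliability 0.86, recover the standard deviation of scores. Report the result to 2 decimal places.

2.30

σ = SEM·(1 − r)^(−1/2) ≈ 0.86·2.67261 ≈ 2.29845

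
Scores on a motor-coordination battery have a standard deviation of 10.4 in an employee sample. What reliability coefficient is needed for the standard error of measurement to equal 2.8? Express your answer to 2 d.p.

0.93

Required reliability = 1 − (SEM/SD)² = 1 − 0.072 ≈ 0.928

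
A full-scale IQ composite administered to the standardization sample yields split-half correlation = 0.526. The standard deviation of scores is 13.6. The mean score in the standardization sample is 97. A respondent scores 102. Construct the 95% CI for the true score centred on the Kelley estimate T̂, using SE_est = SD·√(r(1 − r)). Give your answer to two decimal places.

[88.11, 112.78]

r_full = 2·0.526 / (1 + 0.526) ≃ 0.68938
Estimated true score = 0.68938·102 + (1 − 0.68938)·97 ≃ 100.44692
SE_est = SD · √(r(1 − r)) = 13.60000 · √0.21413 ≃ 13.60000 · 0.46275 ≃ 6.29334
95% CI: 100.44692 ± 12.33495 ≃ (88.11197, 112.78187)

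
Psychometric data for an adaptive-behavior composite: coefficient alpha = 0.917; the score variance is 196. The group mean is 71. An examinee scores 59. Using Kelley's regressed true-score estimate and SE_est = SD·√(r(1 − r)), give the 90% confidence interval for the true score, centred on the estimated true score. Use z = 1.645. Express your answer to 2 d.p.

[53.64, 66.35]

SD = √196 = 14.000
T̂ = 0.917(59) + 0.083(71) ≃ 59.996
SE_est = SD × √(r(1 − r)) = 14.000 × √0.076 ≃ 14.000 × 0.276 ≃ 3.862
90% CI: 59.996 ± 6.354 ≃ (53.642, 66.350)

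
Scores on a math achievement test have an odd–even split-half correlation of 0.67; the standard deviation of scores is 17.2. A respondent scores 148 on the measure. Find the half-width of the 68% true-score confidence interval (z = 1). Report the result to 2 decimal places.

Full-length reliability (Spearman-Brown) = 2(0.67)/(1+0.67) ≈ 0.8024
SEM = 17.2000 · √(1 − 0.8024) = 17.2000 · √0.1976 ≈ 17.2000 · 0.4445 ≈ 7.6459
Margin = 1 · 7.6459 ≈ 7.6459

7.65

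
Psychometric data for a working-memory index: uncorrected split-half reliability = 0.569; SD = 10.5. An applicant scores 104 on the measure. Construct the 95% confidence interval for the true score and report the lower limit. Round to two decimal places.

Spearman-Brown: r = 2(0.569) / (1 + 0.569) = 1.1380 / 1.5690 ≈ 0.7253
SEM = 10.5000 * √(1 − 0.7253) = 10.5000 * √0.2747 ≈ 10.5000 * 0.5241 ≈ 5.5032
Margin = 1.96 * 5.5032 ≈ 10.7863
Lower bound: 104 − 10.7863 = 93.2137

93.21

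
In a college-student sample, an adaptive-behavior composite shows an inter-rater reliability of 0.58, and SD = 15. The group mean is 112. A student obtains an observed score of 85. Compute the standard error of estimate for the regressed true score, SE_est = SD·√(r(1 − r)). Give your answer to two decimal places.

7.40

SE_est = 15.000·√[r(1 − r)] ≈ 7.403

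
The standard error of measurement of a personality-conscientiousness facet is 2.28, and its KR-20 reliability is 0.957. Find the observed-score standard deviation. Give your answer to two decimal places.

σ = SEM·(1 − r)^(−1/2) ≃ 2.28*4.822 ≃ 10.995

11.00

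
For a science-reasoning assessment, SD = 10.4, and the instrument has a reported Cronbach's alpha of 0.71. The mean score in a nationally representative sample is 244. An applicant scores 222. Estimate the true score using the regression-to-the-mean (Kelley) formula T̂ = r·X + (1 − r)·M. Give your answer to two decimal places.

228.38

T̂ = 0.710(222) + 0.290(244) ≈ 228.380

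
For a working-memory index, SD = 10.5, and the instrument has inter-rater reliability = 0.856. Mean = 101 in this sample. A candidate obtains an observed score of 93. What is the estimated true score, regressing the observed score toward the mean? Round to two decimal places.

Estimated true score = 0.8560·93 + (1 − 0.8560)·101 ≃ 94.1520

94.15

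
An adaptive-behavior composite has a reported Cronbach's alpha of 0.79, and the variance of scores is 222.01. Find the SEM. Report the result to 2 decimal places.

SD = √222.01 = 14.90000
The standard error of measurement is 14.90000×√(1 − 0.79000) ≃ 14.90000×0.45826 ≃ 6.82804.

6.83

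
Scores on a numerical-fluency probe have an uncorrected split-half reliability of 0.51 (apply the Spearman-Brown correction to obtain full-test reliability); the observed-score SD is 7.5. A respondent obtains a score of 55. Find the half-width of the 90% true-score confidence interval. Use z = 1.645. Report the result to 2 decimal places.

r_full = 2·0.51 / (1 + 0.51) ≈ 0.6755
SEM = 7.5000 × √(1 − 0.6755) = 7.5000 × √0.3245 ≈ 7.5000 × 0.5697 ≈ 4.2724
Margin = 1.645 × 4.2724 ≈ 7.0281

7.03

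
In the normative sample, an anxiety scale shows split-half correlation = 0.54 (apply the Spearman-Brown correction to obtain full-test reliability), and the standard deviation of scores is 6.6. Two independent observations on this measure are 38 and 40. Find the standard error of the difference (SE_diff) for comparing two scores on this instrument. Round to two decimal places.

Spearman-Brown: r = 2(0.54) / (1 + 0.54) = 1.0800 / 1.5400 ≈ 0.7013
SEM = 6.6000 * √(1 − 0.7013) = 6.6000 * √0.2987 ≈ 6.6000 * 0.5465 ≈ 3.6071
SE_diff = √2 * SEM ≈ 5.1013

5.10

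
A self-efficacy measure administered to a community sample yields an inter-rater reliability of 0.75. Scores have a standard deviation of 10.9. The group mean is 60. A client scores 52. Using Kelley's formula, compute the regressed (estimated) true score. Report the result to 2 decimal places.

54.00

T̂ = r·X + (1 − r)·M = 0.7500*52 + 0.2500*60 = 39.0000 + 15.0000 ≈ 54.0000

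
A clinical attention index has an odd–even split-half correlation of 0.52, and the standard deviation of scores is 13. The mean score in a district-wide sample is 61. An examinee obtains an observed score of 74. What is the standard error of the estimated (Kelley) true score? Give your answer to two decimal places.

r_full = 2·0.52 / (1 + 0.52) ≈ 0.684
SE_est = 13.000·√(0.684·0.316) ≈ 6.043

6.04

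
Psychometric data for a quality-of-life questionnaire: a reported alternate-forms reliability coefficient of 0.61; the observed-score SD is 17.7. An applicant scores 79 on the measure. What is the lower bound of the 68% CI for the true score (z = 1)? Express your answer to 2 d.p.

67.95

The standard error of measurement is 17.700×√(1 − 0.610) ≈ 17.700×0.624 ≈ 11.054.
Half-width = 1×11.054 ≈ 11.054
Lower bound: 79 − 11.054 = 67.946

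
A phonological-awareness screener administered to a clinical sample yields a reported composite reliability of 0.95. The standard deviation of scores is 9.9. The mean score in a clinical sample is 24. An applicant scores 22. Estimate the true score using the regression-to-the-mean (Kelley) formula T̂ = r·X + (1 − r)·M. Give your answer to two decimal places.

22.10

T̂ = 0.9500(22) + 0.0500(24) ≈ 22.1000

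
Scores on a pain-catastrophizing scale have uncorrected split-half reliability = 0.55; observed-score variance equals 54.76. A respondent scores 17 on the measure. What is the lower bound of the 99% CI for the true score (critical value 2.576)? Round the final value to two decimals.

SD = √54.76 = 7.4000
r_full = 2·0.55 / (1 + 0.55) ≈ 0.7097
The standard error of measurement is 7.4000×√(1 − 0.7097) ≈ 7.4000×0.5388 ≈ 3.9872.
2.576 × SEM ≈ 10.2711
Lower bound: 17 − 10.2711 = 6.7289

6.73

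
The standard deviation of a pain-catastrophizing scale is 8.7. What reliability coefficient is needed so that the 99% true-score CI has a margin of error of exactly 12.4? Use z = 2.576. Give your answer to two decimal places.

0.69

Required SEM = 12.4 / 2.576 ≈ 4.814
r = 1 − (SEM / SD)² = 1 − (4.814 / 8.7)² ≈ 1 − 0.306 ≈ 0.694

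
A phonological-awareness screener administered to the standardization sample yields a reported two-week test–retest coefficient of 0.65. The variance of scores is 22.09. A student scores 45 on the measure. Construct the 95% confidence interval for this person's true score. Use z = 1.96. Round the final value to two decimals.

SD = √22.09 ≃ 4.7000
SEM = 4.7000 * √(1 − 0.6500) = 4.7000 * √0.3500 ≃ 4.7000 * 0.5916 ≃ 2.7806
Margin = 1.96 * 2.7806 ≃ 5.4499
Interval: (39.5501, 50.4499)

[39.55, 50.45]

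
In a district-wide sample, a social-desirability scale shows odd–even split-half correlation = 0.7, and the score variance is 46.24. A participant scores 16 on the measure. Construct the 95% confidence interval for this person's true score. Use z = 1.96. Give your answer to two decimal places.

SD = √46.24 = 6.8000
Spearman-Brown: r = 2(0.7) / (1 + 0.7) = 1.4000 / 1.7000 ≈ 0.8235
SEM = 6.8000·√(1 − 0.8235) ≈ 2.8566
1.96 · SEM ≈ 5.5989
95% CI: 16 ± 5.5989 = [10.4011, 21.5989]

[10.40, 21.60]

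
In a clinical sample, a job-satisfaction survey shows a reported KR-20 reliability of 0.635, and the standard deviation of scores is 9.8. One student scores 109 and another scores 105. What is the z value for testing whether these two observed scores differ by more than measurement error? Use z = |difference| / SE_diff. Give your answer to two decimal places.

0.48

SEM = 9.80000*√(1 − 0.63500) ≃ 5.92069
SE_diff = SEM * √2 ≃ 5.92069 * 1.41421 ≃ 8.37312
z = |109 − 105| / 8.37312 = 4 / 8.37312 ≃ 0.47772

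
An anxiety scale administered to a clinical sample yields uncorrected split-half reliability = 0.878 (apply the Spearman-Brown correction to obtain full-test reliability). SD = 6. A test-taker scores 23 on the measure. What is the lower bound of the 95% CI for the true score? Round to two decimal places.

20.00

r_full = 2·0.878 / (1 + 0.878) ≈ 0.935
SEM = 6.000·√(1 − 0.935) ≈ 1.529
Margin = 1.96 · 1.529 ≈ 2.997
Lower bound: 23 − 2.997 = 20.003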